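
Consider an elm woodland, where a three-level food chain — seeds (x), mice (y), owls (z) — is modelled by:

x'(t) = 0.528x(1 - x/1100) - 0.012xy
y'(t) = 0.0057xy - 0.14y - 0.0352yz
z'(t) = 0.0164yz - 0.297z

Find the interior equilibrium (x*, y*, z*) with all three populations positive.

From dz/dt = 0: 0.0164y* = 0.297, so y* = 18.1.
From dx/dt = 0: 0.528(1 - x*/1100) = 0.012·18.1, giving x* = 1100·(1 - 0.412) = 647.
From dy/dt = 0: 0.0057·647 - 0.14 = 0.0352z*, so z* = 3.55/0.0352 = 101.

x* ≈ 647, y* ≈ 18.1, z* ≈ 101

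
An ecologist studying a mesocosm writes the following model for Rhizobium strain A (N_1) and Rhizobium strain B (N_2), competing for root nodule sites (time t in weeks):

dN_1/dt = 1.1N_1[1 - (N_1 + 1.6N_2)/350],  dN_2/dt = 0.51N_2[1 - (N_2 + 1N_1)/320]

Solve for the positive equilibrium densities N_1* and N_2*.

N_1* ≈ 270, N_2* ≈ 50

Setting both brackets to zero gives the nullclines N_1 + 1.6N_2 = 350 and 1N_1 + N_2 = 320.
Substituting N_2 = 320 - 1N_1 into the first: N_1(1 - 1.6·1) = 350 - 1.6·320.
So N_1* = -162/-0.6 = 270, and then N_2* = 320 - 1·270 = 50.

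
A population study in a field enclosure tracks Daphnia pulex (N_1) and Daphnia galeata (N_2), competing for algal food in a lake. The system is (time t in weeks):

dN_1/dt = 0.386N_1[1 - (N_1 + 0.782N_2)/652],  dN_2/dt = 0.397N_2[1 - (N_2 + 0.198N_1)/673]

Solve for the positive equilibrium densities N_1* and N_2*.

N_1* ≈ 149, N_2* ≈ 644

Setting both brackets to zero gives the nullclines N_1 + 0.782N_2 = 652 and 0.198N_1 + N_2 = 673.
Substituting N_2 = 673 - 0.198N_1 into the first: N_1(1 - 0.782·0.198) = 652 - 0.782·673.
So N_1* = 126/0.845 = 149, and then N_2* = 673 - 0.198·149 = 644.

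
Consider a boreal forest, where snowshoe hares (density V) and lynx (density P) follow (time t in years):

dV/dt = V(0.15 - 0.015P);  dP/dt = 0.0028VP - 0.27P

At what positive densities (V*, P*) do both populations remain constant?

V* ≈ 96.4, P* ≈ 10

Set dP/dt = 0 with P > 0: 0.0028V - 0.27 = 0, so V* = 0.27/0.0028 = 96.4.
Set dV/dt = 0 with V > 0: 0.15 - 0.015P = 0, so P* = 0.15/0.015 = 10.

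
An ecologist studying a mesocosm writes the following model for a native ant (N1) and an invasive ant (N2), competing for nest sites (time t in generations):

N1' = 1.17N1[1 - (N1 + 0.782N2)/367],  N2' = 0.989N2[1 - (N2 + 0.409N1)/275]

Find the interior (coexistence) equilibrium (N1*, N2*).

Setting both brackets to zero gives the nullclines N1 + 0.782N2 = 367 and 0.409N1 + N2 = 275.
Substituting N2 = 275 - 0.409N1 into the first: N1(1 - 0.782·0.409) = 367 - 0.782·275.
So N1* = 152/0.68 = 223, and then N2* = 275 - 0.409·223 = 184.

N1* ≈ 223, N2* ≈ 184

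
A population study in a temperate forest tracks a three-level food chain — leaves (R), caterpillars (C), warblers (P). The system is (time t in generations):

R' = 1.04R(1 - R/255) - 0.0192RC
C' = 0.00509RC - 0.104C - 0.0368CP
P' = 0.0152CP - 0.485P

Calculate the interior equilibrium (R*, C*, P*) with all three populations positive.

From dP/dt = 0: 0.0152C* = 0.485, so C* = 31.9.
From dR/dt = 0: 1.04(1 - R*/255) = 0.0192·31.9, giving R* = 255·(1 - 0.589) = 105.
From dC/dt = 0: 0.00509·105 - 0.104 = 0.0368P*, so P* = 0.429/0.0368 = 11.7.

R* ≈ 105, C* ≈ 31.9, P* ≈ 11.7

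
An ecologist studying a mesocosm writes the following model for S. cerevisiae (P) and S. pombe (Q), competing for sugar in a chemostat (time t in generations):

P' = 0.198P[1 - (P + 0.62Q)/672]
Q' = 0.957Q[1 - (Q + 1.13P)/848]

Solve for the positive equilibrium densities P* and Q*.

P* ≈ 488, Q* ≈ 296

Setting both brackets to zero gives the nullclines P + 0.62Q = 672 and 1.13P + Q = 848.
Substituting Q = 848 - 1.13P into the first: P(1 - 0.62·1.13) = 672 - 0.62·848.
So P* = 146/0.299 = 488, and then Q* = 848 - 1.13·488 = 296.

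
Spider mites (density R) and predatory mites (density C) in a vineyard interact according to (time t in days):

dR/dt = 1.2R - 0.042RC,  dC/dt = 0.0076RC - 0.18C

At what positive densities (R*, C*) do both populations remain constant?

Set dC/dt = 0 with C > 0: 0.0076R - 0.18 = 0, so R* = 0.18/0.0076 = 23.7.
Set dR/dt = 0 with R > 0: 1.2 - 0.042C = 0, so C* = 1.2/0.042 = 28.6.

R* ≈ 23.7, C* ≈ 28.6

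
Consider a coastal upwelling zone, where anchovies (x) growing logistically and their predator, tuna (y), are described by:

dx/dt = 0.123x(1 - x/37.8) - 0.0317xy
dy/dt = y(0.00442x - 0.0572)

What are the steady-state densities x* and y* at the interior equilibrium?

From dy/dt = 0 with y > 0: 0.00442x* = 0.0572, so x* = 12.9.
Substitute into dx/dt = 0: 0.123(1 - 12.9/37.8) = 0.0317y*.
The bracket is 0.658, giving y* = 0.0809/0.0317 = 2.55.

x* ≈ 12.9, y* ≈ 2.55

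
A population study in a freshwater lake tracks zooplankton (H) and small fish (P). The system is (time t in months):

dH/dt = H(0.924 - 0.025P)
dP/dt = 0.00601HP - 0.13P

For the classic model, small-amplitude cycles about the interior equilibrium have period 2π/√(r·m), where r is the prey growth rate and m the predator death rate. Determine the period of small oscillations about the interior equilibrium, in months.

Here r = 0.924 and m = 0.13, so r·m = 0.12.
ω = √0.12 = 0.347 per month, hence T = 2π/ω ≈ 18.1 months.

T ≈ 18.1 months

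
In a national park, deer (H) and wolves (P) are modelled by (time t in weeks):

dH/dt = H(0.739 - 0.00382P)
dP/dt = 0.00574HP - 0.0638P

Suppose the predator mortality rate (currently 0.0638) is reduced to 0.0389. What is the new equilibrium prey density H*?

At the interior fixed point, setting dP/dt = 0 with P > 0 fixes H* = (predator death rate)/(HP coefficient) — independent of the other coefficients.
With the change, H* = 0.0389/0.00574 = 6.78; it falls from 11.1.

H* ≈ 6.78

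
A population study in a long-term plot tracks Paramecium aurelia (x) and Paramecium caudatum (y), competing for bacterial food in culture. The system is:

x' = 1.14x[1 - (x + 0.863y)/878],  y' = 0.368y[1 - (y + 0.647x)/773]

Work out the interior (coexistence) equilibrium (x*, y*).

Setting both brackets to zero gives the nullclines x + 0.863y = 878 and 0.647x + y = 773.
Substituting y = 773 - 0.647x into the first: x(1 - 0.863·0.647) = 878 - 0.863·773.
So x* = 211/0.442 = 478, and then y* = 773 - 0.647·478 = 464.

x* ≈ 478, y* ≈ 464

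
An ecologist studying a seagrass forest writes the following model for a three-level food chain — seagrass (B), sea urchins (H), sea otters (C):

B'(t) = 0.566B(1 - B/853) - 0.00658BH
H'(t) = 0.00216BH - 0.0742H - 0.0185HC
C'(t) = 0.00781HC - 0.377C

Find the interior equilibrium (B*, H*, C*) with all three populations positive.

From dC/dt = 0: 0.00781H* = 0.377, so H* = 48.3.
From dB/dt = 0: 0.566(1 - B*/853) = 0.00658·48.3, giving B* = 853·(1 - 0.561) = 374.
From dH/dt = 0: 0.00216·374 - 0.0742 = 0.0185C*, so C* = 0.734/0.0185 = 39.7.

B* ≈ 374, H* ≈ 48.3, C* ≈ 39.7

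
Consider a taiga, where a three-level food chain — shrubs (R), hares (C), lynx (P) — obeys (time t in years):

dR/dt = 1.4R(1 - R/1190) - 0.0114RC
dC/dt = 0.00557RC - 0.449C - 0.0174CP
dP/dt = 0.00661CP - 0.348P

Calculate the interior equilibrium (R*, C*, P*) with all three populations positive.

From dP/dt = 0: 0.00661C* = 0.348, so C* = 52.6.
From dR/dt = 0: 1.4(1 - R*/1190) = 0.0114·52.6, giving R* = 1190·(1 - 0.429) = 680.
From dC/dt = 0: 0.00557·680 - 0.449 = 0.0174P*, so P* = 3.34/0.0174 = 192.

R* ≈ 680, C* ≈ 52.6, P* ≈ 192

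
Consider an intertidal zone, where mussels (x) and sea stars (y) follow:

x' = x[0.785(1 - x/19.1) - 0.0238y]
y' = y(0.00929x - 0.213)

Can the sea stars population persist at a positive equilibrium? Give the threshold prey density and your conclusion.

Threshold x = 22.9; K < 22.9, so no, the predator goes extinct.

The predator equation gives dy/dt > 0 only when x > 0.213/0.00929 = 22.9.
Without the predator, x → K = 19.1. Since 19.1 < 22.9, the predator cannot invade.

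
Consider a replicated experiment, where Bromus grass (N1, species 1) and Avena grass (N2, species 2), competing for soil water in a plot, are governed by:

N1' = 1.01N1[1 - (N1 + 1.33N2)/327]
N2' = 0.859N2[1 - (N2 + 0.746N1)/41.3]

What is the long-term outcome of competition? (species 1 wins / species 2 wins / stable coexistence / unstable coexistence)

species 1 excludes species 2

Compare the nullcline intercepts: K1/α12 = 327/1.33 = 246 > K2 = 41.3; K2/α21 = 41.3/0.746 = 55.4 < K1 = 327.
Since the inequalities point opposite ways, species 1 can invade but species 2 cannot.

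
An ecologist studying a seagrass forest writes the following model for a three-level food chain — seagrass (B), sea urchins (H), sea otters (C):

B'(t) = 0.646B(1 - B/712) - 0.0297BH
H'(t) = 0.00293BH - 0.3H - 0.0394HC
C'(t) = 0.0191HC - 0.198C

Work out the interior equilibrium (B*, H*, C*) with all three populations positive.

From dC/dt = 0: 0.0191H* = 0.198, so H* = 10.4.
From dB/dt = 0: 0.646(1 - B*/712) = 0.0297·10.4, giving B* = 712·(1 - 0.477) = 373.
From dH/dt = 0: 0.00293·373 - 0.3 = 0.0394C*, so C* = 0.792/0.0394 = 20.1.

B* ≈ 373, H* ≈ 10.4, C* ≈ 20.1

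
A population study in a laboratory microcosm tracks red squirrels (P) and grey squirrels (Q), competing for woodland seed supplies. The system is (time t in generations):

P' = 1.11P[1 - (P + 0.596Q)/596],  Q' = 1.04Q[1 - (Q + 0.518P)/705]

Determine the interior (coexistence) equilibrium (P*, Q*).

Setting both brackets to zero gives the nullclines P + 0.596Q = 596 and 0.518P + Q = 705.
Substituting Q = 705 - 0.518P into the first: P(1 - 0.596·0.518) = 596 - 0.596·705.
So P* = 176/0.691 = 254, and then Q* = 705 - 0.518·254 = 573.

P* ≈ 254, Q* ≈ 573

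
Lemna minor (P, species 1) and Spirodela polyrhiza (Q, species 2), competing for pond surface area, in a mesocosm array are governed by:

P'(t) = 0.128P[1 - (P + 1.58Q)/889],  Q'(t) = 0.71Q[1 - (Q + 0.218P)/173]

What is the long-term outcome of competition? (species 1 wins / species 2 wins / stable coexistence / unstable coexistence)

species 1 excludes species 2

Compare the nullcline intercepts: K1/α12 = 889/1.58 = 563 > K2 = 173; K2/α21 = 173/0.218 = 794 < K1 = 889.
Since the inequalities point opposite ways, species 1 can invade but species 2 cannot.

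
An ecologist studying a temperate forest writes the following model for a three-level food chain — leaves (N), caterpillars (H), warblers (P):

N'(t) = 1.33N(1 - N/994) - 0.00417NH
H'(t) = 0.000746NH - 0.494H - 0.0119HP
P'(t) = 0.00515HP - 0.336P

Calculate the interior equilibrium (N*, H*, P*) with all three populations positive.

From dP/dt = 0: 0.00515H* = 0.336, so H* = 65.2.
From dN/dt = 0: 1.33(1 - N*/994) = 0.00417·65.2, giving N* = 994·(1 - 0.205) = 791.
From dH/dt = 0: 0.000746·791 - 0.494 = 0.0119P*, so P* = 0.0958/0.0119 = 8.05.

N* ≈ 791, H* ≈ 65.2, P* ≈ 8.05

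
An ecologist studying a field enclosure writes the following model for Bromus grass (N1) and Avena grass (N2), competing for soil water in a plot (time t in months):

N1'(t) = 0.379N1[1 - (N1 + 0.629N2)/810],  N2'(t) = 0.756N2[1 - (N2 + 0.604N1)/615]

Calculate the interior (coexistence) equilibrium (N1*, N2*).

Setting both brackets to zero gives the nullclines N1 + 0.629N2 = 810 and 0.604N1 + N2 = 615.
Substituting N2 = 615 - 0.604N1 into the first: N1(1 - 0.629·0.604) = 810 - 0.629·615.
So N1* = 423/0.62 = 682, and then N2* = 615 - 0.604·682 = 203.

N1* ≈ 682, N2* ≈ 203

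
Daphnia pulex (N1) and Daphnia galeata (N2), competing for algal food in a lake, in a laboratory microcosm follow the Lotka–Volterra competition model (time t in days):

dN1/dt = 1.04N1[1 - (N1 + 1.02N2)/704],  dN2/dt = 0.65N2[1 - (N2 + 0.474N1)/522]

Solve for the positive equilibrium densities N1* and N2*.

N1* ≈ 332, N2* ≈ 365

Setting both brackets to zero gives the nullclines N1 + 1.02N2 = 704 and 0.474N1 + N2 = 522.
Substituting N2 = 522 - 0.474N1 into the first: N1(1 - 1.02·0.474) = 704 - 1.02·522.
So N1* = 172/0.517 = 332, and then N2* = 522 - 0.474·332 = 365.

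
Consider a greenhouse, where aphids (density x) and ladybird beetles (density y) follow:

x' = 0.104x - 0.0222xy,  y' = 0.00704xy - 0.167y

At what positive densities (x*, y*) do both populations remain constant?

Set dy/dt = 0 with y > 0: 0.00704x - 0.167 = 0, so x* = 0.167/0.00704 = 23.7.
Set dx/dt = 0 with x > 0: 0.104 - 0.0222y = 0, so y* = 0.104/0.0222 = 4.68.

x* ≈ 23.7, y* ≈ 4.68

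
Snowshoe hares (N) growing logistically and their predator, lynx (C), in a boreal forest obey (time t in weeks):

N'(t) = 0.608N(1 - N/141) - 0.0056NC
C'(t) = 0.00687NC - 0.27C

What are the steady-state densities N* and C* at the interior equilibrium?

From dC/dt = 0 with C > 0: 0.00687N* = 0.27, so N* = 39.3.
Substitute into dN/dt = 0: 0.608(1 - 39.3/141) = 0.0056C*.
The bracket is 0.721, giving C* = 0.439/0.0056 = 78.3.

N* ≈ 39.3, C* ≈ 78.3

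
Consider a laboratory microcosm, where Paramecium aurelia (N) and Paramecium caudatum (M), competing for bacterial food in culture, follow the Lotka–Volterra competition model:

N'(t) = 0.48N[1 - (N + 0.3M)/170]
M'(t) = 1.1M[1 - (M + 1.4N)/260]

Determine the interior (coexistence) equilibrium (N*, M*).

Setting both brackets to zero gives the nullclines N + 0.3M = 170 and 1.4N + M = 260.
Substituting M = 260 - 1.4N into the first: N(1 - 0.3·1.4) = 170 - 0.3·260.
So N* = 92/0.58 = 159, and then M* = 260 - 1.4·159 = 37.9.

N* ≈ 159, M* ≈ 37.9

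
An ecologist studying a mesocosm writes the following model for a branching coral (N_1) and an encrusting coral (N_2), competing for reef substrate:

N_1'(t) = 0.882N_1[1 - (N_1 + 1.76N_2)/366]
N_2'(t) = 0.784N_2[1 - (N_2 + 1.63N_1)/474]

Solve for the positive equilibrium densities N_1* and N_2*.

Setting both brackets to zero gives the nullclines N_1 + 1.76N_2 = 366 and 1.63N_1 + N_2 = 474.
Substituting N_2 = 474 - 1.63N_1 into the first: N_1(1 - 1.76·1.63) = 366 - 1.76·474.
So N_1* = -468/-1.87 = 251, and then N_2* = 474 - 1.63·251 = 65.6.

N_1* ≈ 251, N_2* ≈ 65.6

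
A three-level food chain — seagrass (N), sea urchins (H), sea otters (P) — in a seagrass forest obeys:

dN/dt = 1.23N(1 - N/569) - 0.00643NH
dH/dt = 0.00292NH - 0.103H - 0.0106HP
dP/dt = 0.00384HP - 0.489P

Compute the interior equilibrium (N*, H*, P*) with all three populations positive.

From dP/dt = 0: 0.00384H* = 0.489, so H* = 127.
From dN/dt = 0: 1.23(1 - N*/569) = 0.00643·127, giving N* = 569·(1 - 0.666) = 190.
From dH/dt = 0: 0.00292·190 - 0.103 = 0.0106P*, so P* = 0.452/0.0106 = 42.7.

N* ≈ 190, H* ≈ 127, P* ≈ 42.7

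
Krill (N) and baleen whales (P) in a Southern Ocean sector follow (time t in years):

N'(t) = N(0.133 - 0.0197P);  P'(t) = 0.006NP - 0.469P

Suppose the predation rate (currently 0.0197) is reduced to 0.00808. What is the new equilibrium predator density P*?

P* ≈ 16.5

At the interior fixed point, setting dN/dt = 0 with N > 0 fixes P* = (prey growth rate)/(NP coefficient) — independent of the other coefficients.
With the change, P* = 0.133/0.00808 = 16.5; it rises from 6.75.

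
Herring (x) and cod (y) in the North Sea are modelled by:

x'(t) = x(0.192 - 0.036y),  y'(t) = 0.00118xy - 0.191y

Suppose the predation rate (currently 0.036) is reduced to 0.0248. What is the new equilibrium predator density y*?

At the interior fixed point, setting dx/dt = 0 with x > 0 fixes y* = (prey growth rate)/(xy coefficient) — independent of the other coefficients.
With the change, y* = 0.192/0.0248 = 7.74; it rises from 5.33.

y* ≈ 7.74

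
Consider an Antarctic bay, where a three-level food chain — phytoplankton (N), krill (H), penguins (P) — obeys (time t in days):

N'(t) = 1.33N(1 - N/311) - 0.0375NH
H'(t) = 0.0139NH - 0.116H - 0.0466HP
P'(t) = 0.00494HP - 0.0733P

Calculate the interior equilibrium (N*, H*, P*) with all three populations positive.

N* ≈ 181, H* ≈ 14.8, P* ≈ 51.5

From dP/dt = 0: 0.00494H* = 0.0733, so H* = 14.8.
From dN/dt = 0: 1.33(1 - N*/311) = 0.0375·14.8, giving N* = 311·(1 - 0.418) = 181.
From dH/dt = 0: 0.0139·181 - 0.116 = 0.0466P*, so P* = 2.4/0.0466 = 51.5.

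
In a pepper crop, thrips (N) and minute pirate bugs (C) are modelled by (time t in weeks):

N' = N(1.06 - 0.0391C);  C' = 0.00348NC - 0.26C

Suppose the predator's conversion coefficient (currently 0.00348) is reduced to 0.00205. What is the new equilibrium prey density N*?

At the interior fixed point, setting dC/dt = 0 with C > 0 fixes N* = (predator death rate)/(NC coefficient) — independent of the other coefficients.
With the change, N* = 0.26/0.00205 = 127; it rises from 74.7.

N* ≈ 127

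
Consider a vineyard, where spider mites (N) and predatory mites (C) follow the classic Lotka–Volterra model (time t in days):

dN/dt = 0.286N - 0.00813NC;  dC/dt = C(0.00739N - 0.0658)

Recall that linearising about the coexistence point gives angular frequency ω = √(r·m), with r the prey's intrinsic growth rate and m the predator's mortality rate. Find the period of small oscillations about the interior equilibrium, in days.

T ≈ 45.8 days

Here r = 0.286 and m = 0.0658, so r·m = 0.0188.
ω = √0.0188 = 0.137 per day, hence T = 2π/ω ≈ 45.8 days.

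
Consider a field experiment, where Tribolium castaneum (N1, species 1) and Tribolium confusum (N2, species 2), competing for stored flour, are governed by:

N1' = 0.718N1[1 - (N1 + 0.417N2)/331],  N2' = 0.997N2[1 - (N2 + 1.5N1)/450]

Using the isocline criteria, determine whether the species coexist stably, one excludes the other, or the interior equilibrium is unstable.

species 1 excludes species 2

Compare the nullcline intercepts: K1/α12 = 331/0.417 = 794 > K2 = 450; K2/α21 = 450/1.5 = 300 < K1 = 331.
Since the inequalities point opposite ways, species 1 can invade but species 2 cannot.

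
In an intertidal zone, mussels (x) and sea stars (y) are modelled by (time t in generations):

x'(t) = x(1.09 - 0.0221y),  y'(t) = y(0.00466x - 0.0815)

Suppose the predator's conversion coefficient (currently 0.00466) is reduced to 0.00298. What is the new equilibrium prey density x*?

At the interior fixed point, setting dy/dt = 0 with y > 0 fixes x* = (predator death rate)/(xy coefficient) — independent of the other coefficients.
With the change, x* = 0.0815/0.00298 = 27.3; it rises from 17.5.

x* ≈ 27.3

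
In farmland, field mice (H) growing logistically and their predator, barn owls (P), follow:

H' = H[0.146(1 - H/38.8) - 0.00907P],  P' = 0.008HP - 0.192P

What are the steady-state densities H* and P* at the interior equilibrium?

H* ≈ 24, P* ≈ 6.14

From dP/dt = 0 with P > 0: 0.008H* = 0.192, so H* = 24.
Substitute into dH/dt = 0: 0.146(1 - 24/38.8) = 0.00907P*.
The bracket is 0.381, giving P* = 0.0557/0.00907 = 6.14.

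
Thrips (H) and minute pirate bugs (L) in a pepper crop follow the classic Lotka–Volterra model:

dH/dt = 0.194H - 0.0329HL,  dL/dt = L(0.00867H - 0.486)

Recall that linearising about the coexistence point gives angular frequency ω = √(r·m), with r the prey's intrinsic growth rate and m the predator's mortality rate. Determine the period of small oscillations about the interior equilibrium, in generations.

T ≈ 20.5 generations

Here r = 0.194 and m = 0.486, so r·m = 0.0943.
ω = √0.0943 = 0.307 per generation, hence T = 2π/ω ≈ 20.5 generations.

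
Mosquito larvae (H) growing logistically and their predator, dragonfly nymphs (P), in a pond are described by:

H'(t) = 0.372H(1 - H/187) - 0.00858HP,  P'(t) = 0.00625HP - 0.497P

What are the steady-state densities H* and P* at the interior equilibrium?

From dP/dt = 0 with P > 0: 0.00625H* = 0.497, so H* = 79.5.
Substitute into dH/dt = 0: 0.372(1 - 79.5/187) = 0.00858P*.
The bracket is 0.575, giving P* = 0.214/0.00858 = 24.9.

H* ≈ 79.5, P* ≈ 24.9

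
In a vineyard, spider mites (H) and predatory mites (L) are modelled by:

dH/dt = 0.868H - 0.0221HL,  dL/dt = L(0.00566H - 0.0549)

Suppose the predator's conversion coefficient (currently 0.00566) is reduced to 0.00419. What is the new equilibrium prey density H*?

H* ≈ 13.1

At the interior fixed point, setting dL/dt = 0 with L > 0 fixes H* = (predator death rate)/(HL coefficient) — independent of the other coefficients.
With the change, H* = 0.0549/0.00419 = 13.1; it rises from 9.7.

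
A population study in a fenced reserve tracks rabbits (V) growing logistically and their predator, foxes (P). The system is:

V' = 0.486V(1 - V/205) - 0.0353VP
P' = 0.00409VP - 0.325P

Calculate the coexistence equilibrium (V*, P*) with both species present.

From dP/dt = 0 with P > 0: 0.00409V* = 0.325, so V* = 79.5.
Substitute into dV/dt = 0: 0.486(1 - 79.5/205) = 0.0353P*.
The bracket is 0.612, giving P* = 0.298/0.0353 = 8.43.

V* ≈ 79.5, P* ≈ 8.43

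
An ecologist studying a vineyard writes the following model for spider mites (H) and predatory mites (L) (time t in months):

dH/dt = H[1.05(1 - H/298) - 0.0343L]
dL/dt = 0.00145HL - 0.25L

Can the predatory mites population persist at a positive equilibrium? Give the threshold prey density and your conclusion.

Threshold H = 172; K > 172, so yes, the predator persists.

The predator equation gives dL/dt > 0 only when H > 0.25/0.00145 = 172.
Without the predator, H → K = 298. Since 298 > 172, the predator can invade and persist.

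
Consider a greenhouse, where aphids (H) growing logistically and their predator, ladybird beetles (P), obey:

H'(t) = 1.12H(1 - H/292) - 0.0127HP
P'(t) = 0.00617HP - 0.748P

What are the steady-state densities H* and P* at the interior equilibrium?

From dP/dt = 0 with P > 0: 0.00617H* = 0.748, so H* = 121.
Substitute into dH/dt = 0: 1.12(1 - 121/292) = 0.0127P*.
The bracket is 0.585, giving P* = 0.655/0.0127 = 51.6.

H* ≈ 121, P* ≈ 51.6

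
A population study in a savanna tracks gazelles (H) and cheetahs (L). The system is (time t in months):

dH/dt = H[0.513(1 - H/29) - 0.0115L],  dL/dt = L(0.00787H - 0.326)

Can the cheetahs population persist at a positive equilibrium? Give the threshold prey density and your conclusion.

The predator equation gives dL/dt > 0 only when H > 0.326/0.00787 = 41.4.
Without the predator, H → K = 29. Since 29 < 41.4, the predator cannot invade.

Threshold H = 41.4; K < 41.4, so no, the predator goes extinct.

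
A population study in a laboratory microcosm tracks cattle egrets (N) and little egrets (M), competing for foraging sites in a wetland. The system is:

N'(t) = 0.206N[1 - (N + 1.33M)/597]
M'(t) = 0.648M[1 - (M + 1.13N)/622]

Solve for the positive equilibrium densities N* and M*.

Setting both brackets to zero gives the nullclines N + 1.33M = 597 and 1.13N + M = 622.
Substituting M = 622 - 1.13N into the first: N(1 - 1.33·1.13) = 597 - 1.33·622.
So N* = -230/-0.503 = 458, and then M* = 622 - 1.13·458 = 105.

N* ≈ 458, M* ≈ 105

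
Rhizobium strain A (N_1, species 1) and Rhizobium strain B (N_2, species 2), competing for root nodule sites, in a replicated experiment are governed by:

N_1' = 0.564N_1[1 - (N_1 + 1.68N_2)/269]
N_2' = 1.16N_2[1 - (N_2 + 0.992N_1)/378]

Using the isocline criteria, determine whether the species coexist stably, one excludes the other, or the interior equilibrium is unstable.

Compare the nullcline intercepts: K1/α12 = 269/1.68 = 160 < K2 = 378; K2/α21 = 378/0.992 = 381 > K1 = 269.
Since the inequalities point opposite ways, species 2 can invade but species 1 cannot.

species 2 excludes species 1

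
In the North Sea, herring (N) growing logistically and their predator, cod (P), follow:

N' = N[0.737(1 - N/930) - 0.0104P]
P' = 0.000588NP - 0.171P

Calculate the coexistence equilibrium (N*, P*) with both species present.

N* ≈ 291, P* ≈ 48.7

From dP/dt = 0 with P > 0: 0.000588N* = 0.171, so N* = 291.
Substitute into dN/dt = 0: 0.737(1 - 291/930) = 0.0104P*.
The bracket is 0.687, giving P* = 0.507/0.0104 = 48.7.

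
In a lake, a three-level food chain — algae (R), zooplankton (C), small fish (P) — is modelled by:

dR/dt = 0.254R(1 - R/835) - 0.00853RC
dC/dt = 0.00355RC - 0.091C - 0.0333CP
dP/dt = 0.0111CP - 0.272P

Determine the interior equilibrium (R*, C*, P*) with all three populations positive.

From dP/dt = 0: 0.0111C* = 0.272, so C* = 24.5.
From dR/dt = 0: 0.254(1 - R*/835) = 0.00853·24.5, giving R* = 835·(1 - 0.823) = 148.
From dC/dt = 0: 0.00355·148 - 0.091 = 0.0333P*, so P* = 0.434/0.0333 = 13.

R* ≈ 148, C* ≈ 24.5, P* ≈ 13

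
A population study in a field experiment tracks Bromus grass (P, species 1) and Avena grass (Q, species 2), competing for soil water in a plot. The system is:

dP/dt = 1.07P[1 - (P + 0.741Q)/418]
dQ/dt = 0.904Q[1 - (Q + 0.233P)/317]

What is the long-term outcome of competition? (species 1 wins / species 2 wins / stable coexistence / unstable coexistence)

Compare the nullcline intercepts: K1/α12 = 418/0.741 = 564 > K2 = 317; K2/α21 = 317/0.233 = 1360 > K1 = 418.
Since both inequalities hold, each species can invade when rare, so the interior equilibrium is stable.

stable coexistence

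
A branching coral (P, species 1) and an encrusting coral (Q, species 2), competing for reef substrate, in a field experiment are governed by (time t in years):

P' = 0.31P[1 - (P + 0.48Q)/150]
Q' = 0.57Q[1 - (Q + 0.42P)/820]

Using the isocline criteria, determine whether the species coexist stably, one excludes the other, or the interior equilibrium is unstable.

Compare the nullcline intercepts: K1/α12 = 150/0.48 = 312 < K2 = 820; K2/α21 = 820/0.42 = 1950 > K1 = 150.
Since the inequalities point opposite ways, species 2 can invade but species 1 cannot.

species 2 excludes species 1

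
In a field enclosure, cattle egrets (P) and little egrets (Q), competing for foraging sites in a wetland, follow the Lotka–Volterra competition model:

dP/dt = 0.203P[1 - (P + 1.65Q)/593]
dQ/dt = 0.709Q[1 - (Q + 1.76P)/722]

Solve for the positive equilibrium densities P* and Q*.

Setting both brackets to zero gives the nullclines P + 1.65Q = 593 and 1.76P + Q = 722.
Substituting Q = 722 - 1.76P into the first: P(1 - 1.65·1.76) = 593 - 1.65·722.
So P* = -598/-1.9 = 314, and then Q* = 722 - 1.76·314 = 169.

P* ≈ 314, Q* ≈ 169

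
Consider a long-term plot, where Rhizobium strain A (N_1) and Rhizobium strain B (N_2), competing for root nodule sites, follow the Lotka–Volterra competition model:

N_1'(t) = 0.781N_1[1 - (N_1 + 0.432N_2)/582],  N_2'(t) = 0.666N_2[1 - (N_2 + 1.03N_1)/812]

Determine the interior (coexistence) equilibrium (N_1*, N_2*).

Setting both brackets to zero gives the nullclines N_1 + 0.432N_2 = 582 and 1.03N_1 + N_2 = 812.
Substituting N_2 = 812 - 1.03N_1 into the first: N_1(1 - 0.432·1.03) = 582 - 0.432·812.
So N_1* = 231/0.555 = 417, and then N_2* = 812 - 1.03·417 = 383.

N_1* ≈ 417, N_2* ≈ 383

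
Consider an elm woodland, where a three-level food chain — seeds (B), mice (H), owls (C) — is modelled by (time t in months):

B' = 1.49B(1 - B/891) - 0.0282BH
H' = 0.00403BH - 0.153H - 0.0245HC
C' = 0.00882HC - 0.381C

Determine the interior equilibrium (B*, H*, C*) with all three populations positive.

From dC/dt = 0: 0.00882H* = 0.381, so H* = 43.2.
From dB/dt = 0: 1.49(1 - B*/891) = 0.0282·43.2, giving B* = 891·(1 - 0.818) = 163.
From dH/dt = 0: 0.00403·163 - 0.153 = 0.0245C*, so C* = 0.502/0.0245 = 20.5.

B* ≈ 163, H* ≈ 43.2, C* ≈ 20.5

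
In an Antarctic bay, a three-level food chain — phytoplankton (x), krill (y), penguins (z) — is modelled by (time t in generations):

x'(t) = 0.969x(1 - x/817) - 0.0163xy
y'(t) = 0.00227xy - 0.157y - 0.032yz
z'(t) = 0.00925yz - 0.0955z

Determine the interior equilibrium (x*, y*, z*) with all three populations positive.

From dz/dt = 0: 0.00925y* = 0.0955, so y* = 10.3.
From dx/dt = 0: 0.969(1 - x*/817) = 0.0163·10.3, giving x* = 817·(1 - 0.174) = 675.
From dy/dt = 0: 0.00227·675 - 0.157 = 0.032z*, so z* = 1.38/0.032 = 43.

x* ≈ 675, y* ≈ 10.3, z* ≈ 43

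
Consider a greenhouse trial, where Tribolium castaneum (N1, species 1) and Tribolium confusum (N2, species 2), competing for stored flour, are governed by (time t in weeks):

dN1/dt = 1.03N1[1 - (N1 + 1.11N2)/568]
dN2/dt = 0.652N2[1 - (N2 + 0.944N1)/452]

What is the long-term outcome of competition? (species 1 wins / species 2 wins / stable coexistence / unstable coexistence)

Compare the nullcline intercepts: K1/α12 = 568/1.11 = 512 > K2 = 452; K2/α21 = 452/0.944 = 479 < K1 = 568.
Since the inequalities point opposite ways, species 1 can invade but species 2 cannot.

species 1 excludes species 2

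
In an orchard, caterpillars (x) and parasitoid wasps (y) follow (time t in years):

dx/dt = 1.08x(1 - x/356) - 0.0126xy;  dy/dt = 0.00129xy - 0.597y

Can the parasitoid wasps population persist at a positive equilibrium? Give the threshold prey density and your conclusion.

The predator equation gives dy/dt > 0 only when x > 0.597/0.00129 = 463.
Without the predator, x → K = 356. Since 356 < 463, the predator cannot invade.

Threshold x = 463; K < 463, so no, the predator goes extinct.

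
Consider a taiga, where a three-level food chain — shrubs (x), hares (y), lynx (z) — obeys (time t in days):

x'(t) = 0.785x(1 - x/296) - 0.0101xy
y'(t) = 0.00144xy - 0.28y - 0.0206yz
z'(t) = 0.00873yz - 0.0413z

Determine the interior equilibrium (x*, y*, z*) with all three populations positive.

x* ≈ 278, y* ≈ 4.73, z* ≈ 5.84

From dz/dt = 0: 0.00873y* = 0.0413, so y* = 4.73.
From dx/dt = 0: 0.785(1 - x*/296) = 0.0101·4.73, giving x* = 296·(1 - 0.0609) = 278.
From dy/dt = 0: 0.00144·278 - 0.28 = 0.0206z*, so z* = 0.12/0.0206 = 5.84.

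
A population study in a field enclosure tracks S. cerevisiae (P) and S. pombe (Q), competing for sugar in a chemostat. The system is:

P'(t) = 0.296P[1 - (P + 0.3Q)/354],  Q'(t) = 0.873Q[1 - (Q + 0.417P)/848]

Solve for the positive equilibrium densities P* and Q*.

Setting both brackets to zero gives the nullclines P + 0.3Q = 354 and 0.417P + Q = 848.
Substituting Q = 848 - 0.417P into the first: P(1 - 0.3·0.417) = 354 - 0.3·848.
So P* = 99.6/0.875 = 114, and then Q* = 848 - 0.417·114 = 801.

P* ≈ 114, Q* ≈ 801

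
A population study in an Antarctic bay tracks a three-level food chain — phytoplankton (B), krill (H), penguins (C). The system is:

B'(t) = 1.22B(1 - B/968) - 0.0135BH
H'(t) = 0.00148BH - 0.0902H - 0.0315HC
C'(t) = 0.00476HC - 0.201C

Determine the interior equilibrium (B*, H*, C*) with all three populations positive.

From dC/dt = 0: 0.00476H* = 0.201, so H* = 42.2.
From dB/dt = 0: 1.22(1 - B*/968) = 0.0135·42.2, giving B* = 968·(1 - 0.467) = 516.
From dH/dt = 0: 0.00148·516 - 0.0902 = 0.0315C*, so C* = 0.673/0.0315 = 21.4.

B* ≈ 516, H* ≈ 42.2, C* ≈ 21.4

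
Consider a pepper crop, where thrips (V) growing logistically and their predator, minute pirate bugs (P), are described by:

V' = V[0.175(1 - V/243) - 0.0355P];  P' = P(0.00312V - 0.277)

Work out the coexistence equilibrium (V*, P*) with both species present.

From dP/dt = 0 with P > 0: 0.00312V* = 0.277, so V* = 88.8.
Substitute into dV/dt = 0: 0.175(1 - 88.8/243) = 0.0355P*.
The bracket is 0.635, giving P* = 0.111/0.0355 = 3.13.

V* ≈ 88.8, P* ≈ 3.13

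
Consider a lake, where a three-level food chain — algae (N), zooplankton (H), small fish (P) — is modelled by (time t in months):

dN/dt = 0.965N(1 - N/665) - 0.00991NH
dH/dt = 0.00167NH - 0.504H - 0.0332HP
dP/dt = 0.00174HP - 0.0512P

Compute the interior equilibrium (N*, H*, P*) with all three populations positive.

N* ≈ 464, H* ≈ 29.4, P* ≈ 8.16

From dP/dt = 0: 0.00174H* = 0.0512, so H* = 29.4.
From dN/dt = 0: 0.965(1 - N*/665) = 0.00991·29.4, giving N* = 665·(1 - 0.302) = 464.
From dH/dt = 0: 0.00167·464 - 0.504 = 0.0332P*, so P* = 0.271/0.0332 = 8.16.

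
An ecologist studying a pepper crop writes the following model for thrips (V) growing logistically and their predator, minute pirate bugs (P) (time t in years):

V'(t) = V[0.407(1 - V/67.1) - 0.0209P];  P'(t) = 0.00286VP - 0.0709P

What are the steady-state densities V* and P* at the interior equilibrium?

V* ≈ 24.8, P* ≈ 12.3

From dP/dt = 0 with P > 0: 0.00286V* = 0.0709, so V* = 24.8.
Substitute into dV/dt = 0: 0.407(1 - 24.8/67.1) = 0.0209P*.
The bracket is 0.631, giving P* = 0.257/0.0209 = 12.3.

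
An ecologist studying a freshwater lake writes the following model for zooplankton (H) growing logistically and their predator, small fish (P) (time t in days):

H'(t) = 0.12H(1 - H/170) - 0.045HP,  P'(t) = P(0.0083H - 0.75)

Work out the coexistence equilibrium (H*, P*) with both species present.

H* ≈ 90.4, P* ≈ 1.25

From dP/dt = 0 with P > 0: 0.0083H* = 0.75, so H* = 90.4.
Substitute into dH/dt = 0: 0.12(1 - 90.4/170) = 0.045P*.
The bracket is 0.468, giving P* = 0.0562/0.045 = 1.25.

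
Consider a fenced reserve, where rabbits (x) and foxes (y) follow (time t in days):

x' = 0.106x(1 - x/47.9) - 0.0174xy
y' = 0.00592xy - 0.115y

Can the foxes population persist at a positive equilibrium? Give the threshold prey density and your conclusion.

Threshold x = 19.4; K > 19.4, so yes, the predator persists.

The predator equation gives dy/dt > 0 only when x > 0.115/0.00592 = 19.4.
Without the predator, x → K = 47.9. Since 47.9 > 19.4, the predator can invade and persist.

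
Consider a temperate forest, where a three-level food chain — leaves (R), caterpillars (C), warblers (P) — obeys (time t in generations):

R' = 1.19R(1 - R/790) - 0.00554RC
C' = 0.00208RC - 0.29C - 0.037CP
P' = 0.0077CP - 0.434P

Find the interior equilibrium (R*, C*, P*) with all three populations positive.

R* ≈ 583, C* ≈ 56.4, P* ≈ 24.9

From dP/dt = 0: 0.0077C* = 0.434, so C* = 56.4.
From dR/dt = 0: 1.19(1 - R*/790) = 0.00554·56.4, giving R* = 790·(1 - 0.262) = 583.
From dC/dt = 0: 0.00208·583 - 0.29 = 0.037P*, so P* = 0.922/0.037 = 24.9.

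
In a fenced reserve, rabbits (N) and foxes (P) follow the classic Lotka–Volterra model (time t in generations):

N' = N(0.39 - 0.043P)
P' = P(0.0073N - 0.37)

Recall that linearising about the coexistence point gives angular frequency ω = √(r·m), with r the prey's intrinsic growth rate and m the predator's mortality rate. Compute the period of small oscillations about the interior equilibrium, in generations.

T ≈ 16.5 generations

Here r = 0.39 and m = 0.37, so r·m = 0.144.
ω = √0.144 = 0.38 per generation, hence T = 2π/ω ≈ 16.5 generations.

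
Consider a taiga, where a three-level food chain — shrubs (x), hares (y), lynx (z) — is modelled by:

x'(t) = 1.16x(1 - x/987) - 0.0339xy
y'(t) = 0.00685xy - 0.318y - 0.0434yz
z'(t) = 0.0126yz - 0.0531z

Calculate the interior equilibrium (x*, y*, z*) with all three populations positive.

x* ≈ 865, y* ≈ 4.21, z* ≈ 129

From dz/dt = 0: 0.0126y* = 0.0531, so y* = 4.21.
From dx/dt = 0: 1.16(1 - x*/987) = 0.0339·4.21, giving x* = 987·(1 - 0.123) = 865.
From dy/dt = 0: 0.00685·865 - 0.318 = 0.0434z*, so z* = 5.61/0.0434 = 129.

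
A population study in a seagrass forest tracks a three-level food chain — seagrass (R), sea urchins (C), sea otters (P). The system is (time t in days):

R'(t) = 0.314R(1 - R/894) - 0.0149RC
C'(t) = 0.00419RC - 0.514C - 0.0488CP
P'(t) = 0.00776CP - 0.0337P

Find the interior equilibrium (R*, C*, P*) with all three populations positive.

R* ≈ 710, C* ≈ 4.34, P* ≈ 50.4

From dP/dt = 0: 0.00776C* = 0.0337, so C* = 4.34.
From dR/dt = 0: 0.314(1 - R*/894) = 0.0149·4.34, giving R* = 894·(1 - 0.206) = 710.
From dC/dt = 0: 0.00419·710 - 0.514 = 0.0488P*, so P* = 2.46/0.0488 = 50.4.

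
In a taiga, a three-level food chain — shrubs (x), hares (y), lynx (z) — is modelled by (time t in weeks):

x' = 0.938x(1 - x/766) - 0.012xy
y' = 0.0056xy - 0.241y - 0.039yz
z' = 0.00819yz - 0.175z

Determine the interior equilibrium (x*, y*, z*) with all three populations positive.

From dz/dt = 0: 0.00819y* = 0.175, so y* = 21.4.
From dx/dt = 0: 0.938(1 - x*/766) = 0.012·21.4, giving x* = 766·(1 - 0.273) = 557.
From dy/dt = 0: 0.0056·557 - 0.241 = 0.039z*, so z* = 2.88/0.039 = 73.7.

x* ≈ 557, y* ≈ 21.4, z* ≈ 73.7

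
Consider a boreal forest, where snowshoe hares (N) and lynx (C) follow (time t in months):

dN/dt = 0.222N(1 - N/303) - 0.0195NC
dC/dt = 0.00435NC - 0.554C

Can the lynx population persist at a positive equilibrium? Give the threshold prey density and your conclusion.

Threshold N = 127; K > 127, so yes, the predator persists.

The predator equation gives dC/dt > 0 only when N > 0.554/0.00435 = 127.
Without the predator, N → K = 303. Since 303 > 127, the predator can invade and persist.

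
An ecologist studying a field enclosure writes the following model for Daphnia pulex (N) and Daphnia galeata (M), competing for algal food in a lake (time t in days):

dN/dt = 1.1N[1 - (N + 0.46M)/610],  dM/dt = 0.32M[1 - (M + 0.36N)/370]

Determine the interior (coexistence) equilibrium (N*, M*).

N* ≈ 527, M* ≈ 180

Setting both brackets to zero gives the nullclines N + 0.46M = 610 and 0.36N + M = 370.
Substituting M = 370 - 0.36N into the first: N(1 - 0.46·0.36) = 610 - 0.46·370.
So N* = 440/0.834 = 527, and then M* = 370 - 0.36·527 = 180.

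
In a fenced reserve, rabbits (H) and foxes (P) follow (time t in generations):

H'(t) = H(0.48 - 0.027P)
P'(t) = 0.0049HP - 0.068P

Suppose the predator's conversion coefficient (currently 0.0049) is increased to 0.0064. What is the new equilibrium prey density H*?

H* ≈ 10.6

At the interior fixed point, setting dP/dt = 0 with P > 0 fixes H* = (predator death rate)/(HP coefficient) — independent of the other coefficients.
With the change, H* = 0.068/0.0064 = 10.6; it falls from 13.9.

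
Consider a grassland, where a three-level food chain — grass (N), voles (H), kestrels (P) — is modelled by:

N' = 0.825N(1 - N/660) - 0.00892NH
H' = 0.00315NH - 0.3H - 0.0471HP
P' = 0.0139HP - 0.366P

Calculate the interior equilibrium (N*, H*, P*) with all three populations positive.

From dP/dt = 0: 0.0139H* = 0.366, so H* = 26.3.
From dN/dt = 0: 0.825(1 - N*/660) = 0.00892·26.3, giving N* = 660·(1 - 0.285) = 472.
From dH/dt = 0: 0.00315·472 - 0.3 = 0.0471P*, so P* = 1.19/0.0471 = 25.2.

N* ≈ 472, H* ≈ 26.3, P* ≈ 25.2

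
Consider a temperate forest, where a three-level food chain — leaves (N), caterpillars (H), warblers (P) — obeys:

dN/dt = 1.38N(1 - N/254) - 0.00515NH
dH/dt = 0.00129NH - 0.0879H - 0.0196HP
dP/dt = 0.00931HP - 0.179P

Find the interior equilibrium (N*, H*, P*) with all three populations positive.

From dP/dt = 0: 0.00931H* = 0.179, so H* = 19.2.
From dN/dt = 0: 1.38(1 - N*/254) = 0.00515·19.2, giving N* = 254·(1 - 0.0718) = 236.
From dH/dt = 0: 0.00129·236 - 0.0879 = 0.0196P*, so P* = 0.216/0.0196 = 11.

N* ≈ 236, H* ≈ 19.2, P* ≈ 11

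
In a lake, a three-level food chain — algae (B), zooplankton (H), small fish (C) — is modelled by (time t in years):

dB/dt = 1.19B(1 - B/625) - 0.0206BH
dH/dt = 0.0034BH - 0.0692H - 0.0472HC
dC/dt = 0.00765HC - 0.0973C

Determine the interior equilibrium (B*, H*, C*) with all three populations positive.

B* ≈ 487, H* ≈ 12.7, C* ≈ 33.6

From dC/dt = 0: 0.00765H* = 0.0973, so H* = 12.7.
From dB/dt = 0: 1.19(1 - B*/625) = 0.0206·12.7, giving B* = 625·(1 - 0.22) = 487.
From dH/dt = 0: 0.0034·487 - 0.0692 = 0.0472C*, so C* = 1.59/0.0472 = 33.6.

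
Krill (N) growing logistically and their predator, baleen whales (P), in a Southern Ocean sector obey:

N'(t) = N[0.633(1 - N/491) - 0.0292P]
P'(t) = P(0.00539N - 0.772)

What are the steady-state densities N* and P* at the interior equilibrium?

From dP/dt = 0 with P > 0: 0.00539N* = 0.772, so N* = 143.
Substitute into dN/dt = 0: 0.633(1 - 143/491) = 0.0292P*.
The bracket is 0.708, giving P* = 0.448/0.0292 = 15.4.

N* ≈ 143, P* ≈ 15.4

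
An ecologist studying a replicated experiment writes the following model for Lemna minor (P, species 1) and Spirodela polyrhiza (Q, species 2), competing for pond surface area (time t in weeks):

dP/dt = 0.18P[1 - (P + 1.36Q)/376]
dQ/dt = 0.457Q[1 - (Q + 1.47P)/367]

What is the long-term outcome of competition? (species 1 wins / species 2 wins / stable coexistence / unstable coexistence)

unstable coexistence (outcome depends on initial conditions)

Compare the nullcline intercepts: K1/α12 = 376/1.36 = 276 < K2 = 367; K2/α21 = 367/1.47 = 250 < K1 = 376.
Since both are reversed, neither can invade when rare; the interior point is a saddle.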